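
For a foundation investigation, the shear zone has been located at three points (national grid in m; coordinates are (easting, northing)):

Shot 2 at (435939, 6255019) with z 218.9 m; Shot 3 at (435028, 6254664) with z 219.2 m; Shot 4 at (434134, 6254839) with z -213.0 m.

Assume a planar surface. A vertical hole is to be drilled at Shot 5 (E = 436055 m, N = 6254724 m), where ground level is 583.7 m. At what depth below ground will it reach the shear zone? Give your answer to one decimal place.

Two edge vectors: Shot 2→Shot 3 = (-911, -355, 0.3), Shot 2→Shot 4 = (-1805, -180, -431.9).
Normal n = (Shot 2→Shot 3) × (Shot 2→Shot 4) = (153378.5, -394002.4, -476795).
So ∂z/∂E = −n_x/n_z = 0.321686469 and ∂z/∂N = −n_y/n_z = −0.826355981.
Intercept c from Shot 2: 218.9 − 140235.68 + 5168872.36 = 5028855.58.
At (436055, 6254724): z_contact = 140272.99 − 5168628.59 + 5028855.58 = 499.99 m.
Depth below ground = 583.7 − 499.99 = 83.7 m.

83.7 m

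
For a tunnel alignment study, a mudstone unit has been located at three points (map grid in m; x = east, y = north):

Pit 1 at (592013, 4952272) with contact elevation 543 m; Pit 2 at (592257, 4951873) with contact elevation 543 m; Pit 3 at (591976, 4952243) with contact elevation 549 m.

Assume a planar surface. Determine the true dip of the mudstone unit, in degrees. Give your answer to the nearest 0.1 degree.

Let the plane be z = a·x + b·y + c.
Pit 2−Pit 1: 244a − 399b = 0;  Pit 3−Pit 1: −37a − 29b = 6.
Solving gives a = −0.10962, b = −0.06704.
Gradient magnitude |∇z| = √(a² + b²) = √(0.01202 + 0.00449) = 0.12849.
True dip = arctan(0.12849) = 7.3°, dipping toward ENE (azimuth ≈ 059°).

7.3°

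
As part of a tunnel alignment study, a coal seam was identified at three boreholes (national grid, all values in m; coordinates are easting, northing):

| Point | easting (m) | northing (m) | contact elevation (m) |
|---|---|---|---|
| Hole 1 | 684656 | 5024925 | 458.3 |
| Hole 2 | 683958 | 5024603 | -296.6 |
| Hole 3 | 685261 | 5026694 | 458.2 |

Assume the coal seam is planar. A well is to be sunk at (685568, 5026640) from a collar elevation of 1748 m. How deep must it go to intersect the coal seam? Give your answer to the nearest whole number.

Let the plane be z = a·easting + b·northing + c.
Hole 2−Hole 1: −698a − 322b = −754.9;  Hole 3−Hole 1: 605a + 1769b = −0.1.
Solving gives a = 1.28414610, b = −0.43923595.
Then c = 458.3 − a·684656 − b·5024925 = 1328387.65.
At (685568, 5026640): z_contact = 880369.5 − 2207881.0 + 1328387.65 = 876.2 m.
Depth below ground = 1748 − 876.2 = 872 m.

872 m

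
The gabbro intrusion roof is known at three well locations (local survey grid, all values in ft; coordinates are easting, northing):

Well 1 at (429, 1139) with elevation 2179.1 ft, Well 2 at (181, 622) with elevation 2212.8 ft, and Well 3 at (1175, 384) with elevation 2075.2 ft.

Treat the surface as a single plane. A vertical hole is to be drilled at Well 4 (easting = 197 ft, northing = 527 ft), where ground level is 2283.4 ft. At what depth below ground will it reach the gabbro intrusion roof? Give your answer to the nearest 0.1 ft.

72.9 ft

Let the plane be z = a·easting + b·northing + c.
Well 2−Well 1: −248a − 517b = 33.7;  Well 3−Well 1: 746a − 755b = −103.9.
Solving gives a = −0.138169, b = 0.001094.
Then c = 2179.1 − a·429 − b·1139 = 2237.13.
At (197, 527): z_contact = −27.22 + 0.58 + 2237.13 = 2210.49 ft.
Depth below ground = 2283.4 − 2210.49 = 72.9 ft.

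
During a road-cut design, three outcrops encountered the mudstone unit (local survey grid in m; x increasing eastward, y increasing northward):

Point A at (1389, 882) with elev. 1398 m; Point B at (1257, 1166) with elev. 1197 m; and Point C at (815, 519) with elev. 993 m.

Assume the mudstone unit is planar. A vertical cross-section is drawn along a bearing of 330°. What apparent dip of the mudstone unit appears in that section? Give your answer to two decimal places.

Two edge vectors: Point A→Point B = (-132, 284, -201), Point A→Point C = (-574, -363, -405).
Normal n = (Point A→Point B) × (Point A→Point C) = (-187983, 61914, 210932).
So ∂z/∂x = −n_x/n_z = 0.89120 and ∂z/∂y = −n_y/n_z = −0.29353.
Unit vector along 330° is (sin 330°, cos 330°) = (-0.5000, 0.8660).
Slope in that direction = a·(-0.5000) + b·(0.8660) = −0.69980.
Apparent dip = arctan|0.69980| = 34.98° (true dip is 43.2°, so apparent ≤ true as expected).

34.98°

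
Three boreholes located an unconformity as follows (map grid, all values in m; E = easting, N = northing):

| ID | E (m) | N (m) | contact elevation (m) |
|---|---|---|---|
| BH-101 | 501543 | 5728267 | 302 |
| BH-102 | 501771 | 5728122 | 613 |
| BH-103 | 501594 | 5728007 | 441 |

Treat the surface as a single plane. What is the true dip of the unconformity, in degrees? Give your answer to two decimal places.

Let the plane be z = a·E + b·N + c.
BH-102−BH-101: 228a − 145b = 311;  BH-103−BH-101: 51a − 260b = 139.
Solving gives a = 1.16999, b = −0.30512.
Gradient magnitude |∇z| = √(a² + b²) = √(1.36888 + 0.09310) = 1.20912.
True dip = arctan(1.20912) = 50.41°, dipping toward WNW (azimuth ≈ 285°).

50.41°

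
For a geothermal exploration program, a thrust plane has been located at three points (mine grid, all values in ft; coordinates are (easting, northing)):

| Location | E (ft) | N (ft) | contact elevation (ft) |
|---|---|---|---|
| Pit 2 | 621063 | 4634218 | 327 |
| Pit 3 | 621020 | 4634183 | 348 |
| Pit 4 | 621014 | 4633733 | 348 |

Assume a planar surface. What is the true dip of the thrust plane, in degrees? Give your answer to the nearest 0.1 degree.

26.3°

Let the plane be z = a·E + b·N + c.
Pit 3−Pit 2: −43a − 35b = 21;  Pit 4−Pit 2: −49a − 485b = 21.
Solving gives a = −0.49373, b = 0.00658.
Gradient magnitude |∇z| = √(a² + b²) = √(0.24377 + 0.00004) = 0.49377.
True dip = arctan(0.49377) = 26.3°, dipping toward E (azimuth ≈ 091°).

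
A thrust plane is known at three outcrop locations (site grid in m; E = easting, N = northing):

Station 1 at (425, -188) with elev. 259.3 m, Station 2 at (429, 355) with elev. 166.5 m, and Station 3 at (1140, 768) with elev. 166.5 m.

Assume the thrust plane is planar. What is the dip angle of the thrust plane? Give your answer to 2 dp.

Two edge vectors: Station 1→Station 2 = (4, 543, -92.8), Station 1→Station 3 = (715, 956, -92.8).
Normal n = (Station 1→Station 2) × (Station 1→Station 3) = (38326.4, -65980.8, -384421).
So ∂z/∂E = −n_x/n_z = 0.09970 and ∂z/∂N = −n_y/n_z = −0.17164.
Gradient magnitude |∇z| = √(a² + b²) = √(0.00994 + 0.02946) = 0.19849.
True dip = arctan(0.19849) = 11.23°, dipping toward NNW (azimuth ≈ 330°).

11.23°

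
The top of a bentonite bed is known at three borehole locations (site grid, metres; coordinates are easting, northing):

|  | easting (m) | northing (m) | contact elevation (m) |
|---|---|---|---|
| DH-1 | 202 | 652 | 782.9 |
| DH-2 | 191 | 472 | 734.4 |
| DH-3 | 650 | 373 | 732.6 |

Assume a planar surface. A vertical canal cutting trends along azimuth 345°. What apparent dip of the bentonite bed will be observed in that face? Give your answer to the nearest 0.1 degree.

Let the plane be z = a·easting + b·northing + c.
DH-2−DH-1: −11a − 180b = −48.5;  DH-3−DH-1: 448a − 279b = −50.3.
Solving gives a = 0.05349, b = 0.26618.
Unit vector along 345° is (sin 345°, cos 345°) = (-0.2588, 0.9659).
Slope in that direction = a·(-0.2588) + b·(0.9659) = 0.24326.
Apparent dip = arctan|0.24326| = 13.7° (true dip is 15.2°, so apparent ≤ true as expected).

13.7°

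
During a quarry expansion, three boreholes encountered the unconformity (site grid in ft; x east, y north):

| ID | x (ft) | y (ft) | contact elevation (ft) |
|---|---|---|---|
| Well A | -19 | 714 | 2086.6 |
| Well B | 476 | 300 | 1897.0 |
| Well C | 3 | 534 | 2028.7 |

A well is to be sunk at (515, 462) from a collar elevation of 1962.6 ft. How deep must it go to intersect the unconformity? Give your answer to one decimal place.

Two edge vectors: Well A→Well B = (495, -414, -189.6), Well A→Well C = (22, -180, -57.9).
Normal n = (Well A→Well B) × (Well A→Well C) = (-10157.4, 24489.3, -79992).
So ∂z/∂x = −n_x/n_z = −0.12698 and ∂z/∂y = −n_y/n_z = 0.30615.
Intercept c from Well A: 2086.6 − 2.41 − 218.59 = 1865.60.
At (515, 462): z_contact = −65.39 + 141.44 + 1865.60 = 1941.64 ft.
Depth below ground = 1962.6 − 1941.64 = 21.0 ft.

21.0 ft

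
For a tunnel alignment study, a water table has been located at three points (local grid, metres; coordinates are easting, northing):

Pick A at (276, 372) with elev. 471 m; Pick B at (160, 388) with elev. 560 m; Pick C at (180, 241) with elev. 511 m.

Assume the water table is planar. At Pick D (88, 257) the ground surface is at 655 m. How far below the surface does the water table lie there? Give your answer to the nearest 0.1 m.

Two edge vectors: Pick A→Pick B = (-116, 16, 89), Pick A→Pick C = (-96, -131, 40).
Normal n = (Pick A→Pick B) × (Pick A→Pick C) = (12299, -3904, 16732).
So ∂z/∂easting = −n_x/n_z = −0.73506 and ∂z/∂northing = −n_y/n_z = 0.23333.
Intercept c from Pick A: 471 + 202.88 − 86.80 = 587.08.
At (88, 257): z_contact = −64.69 + 59.96 + 587.08 = 582.36 m.
Depth below ground = 655 − 582.36 = 72.6 m.

72.6 m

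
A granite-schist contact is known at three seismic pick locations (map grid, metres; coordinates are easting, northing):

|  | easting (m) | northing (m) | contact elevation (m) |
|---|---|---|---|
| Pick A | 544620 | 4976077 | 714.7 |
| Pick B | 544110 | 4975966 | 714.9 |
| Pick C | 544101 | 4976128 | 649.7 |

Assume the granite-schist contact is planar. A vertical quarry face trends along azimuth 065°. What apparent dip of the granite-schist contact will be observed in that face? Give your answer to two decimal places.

5.14°

Two edge vectors: Pick A→Pick B = (-510, -111, 0.2), Pick A→Pick C = (-519, 51, -65).
Normal n = (Pick A→Pick B) × (Pick A→Pick C) = (7204.8, -33253.8, -83619).
So ∂z/∂easting = −n_x/n_z = 0.08616 and ∂z/∂northing = −n_y/n_z = −0.39768.
Unit vector along 065° is (sin 65°, cos 65°) = (0.9063, 0.4226).
Slope in that direction = a·(0.9063) + b·(0.4226) = −0.08998.
Apparent dip = arctan|0.08998| = 5.14° (true dip is 22.1°, so apparent ≤ true as expected).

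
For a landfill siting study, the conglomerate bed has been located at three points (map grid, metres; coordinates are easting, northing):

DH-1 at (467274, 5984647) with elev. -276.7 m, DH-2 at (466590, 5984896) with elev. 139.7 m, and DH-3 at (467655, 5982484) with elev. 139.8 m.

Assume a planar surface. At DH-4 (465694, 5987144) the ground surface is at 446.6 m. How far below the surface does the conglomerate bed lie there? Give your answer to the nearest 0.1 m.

Let the plane be z = a·easting + b·northing + c.
DH-2−DH-1: −684a + 249b = 416.4;  DH-3−DH-1: 381a − 2163b = 416.5.
Solving gives a = −0.725382794, b = −0.320328638.
Then c = -276.7 − a·467274 − b·5984647 = 2255729.64.
At (465694, 5987144): z_contact = −337806.41 − 1917853.68 + 2255729.64 = 69.54 m.
Depth below ground = 446.6 − 69.54 = 377.1 m.

377.1 m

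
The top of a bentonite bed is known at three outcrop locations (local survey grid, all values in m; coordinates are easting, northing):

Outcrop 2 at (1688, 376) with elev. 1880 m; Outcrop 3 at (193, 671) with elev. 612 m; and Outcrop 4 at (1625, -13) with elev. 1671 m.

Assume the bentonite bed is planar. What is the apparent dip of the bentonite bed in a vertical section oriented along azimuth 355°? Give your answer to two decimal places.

Two edge vectors: Outcrop 2→Outcrop 3 = (-1495, 295, -1268), Outcrop 2→Outcrop 4 = (-63, -389, -209).
Normal n = (Outcrop 2→Outcrop 3) × (Outcrop 2→Outcrop 4) = (-554907, -232571, 600140).
So ∂z/∂easting = −n_x/n_z = 0.92463 and ∂z/∂northing = −n_y/n_z = 0.38753.
Unit vector along 355° is (sin 355°, cos 355°) = (-0.0872, 0.9962).
Slope in that direction = a·(-0.0872) + b·(0.9962) = 0.30547.
Apparent dip = arctan|0.30547| = 16.99° (true dip is 45.1°, so apparent ≤ true as expected).

16.99°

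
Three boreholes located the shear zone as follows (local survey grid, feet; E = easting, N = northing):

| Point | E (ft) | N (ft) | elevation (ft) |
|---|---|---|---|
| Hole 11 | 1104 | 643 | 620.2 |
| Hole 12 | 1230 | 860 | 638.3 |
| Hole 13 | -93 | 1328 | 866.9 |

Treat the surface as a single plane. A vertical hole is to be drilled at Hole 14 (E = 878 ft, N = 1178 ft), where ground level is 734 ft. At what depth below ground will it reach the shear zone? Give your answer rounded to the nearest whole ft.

5 ft

Two edge vectors: Hole 11→Hole 12 = (126, 217, 18.1), Hole 11→Hole 13 = (-1197, 685, 246.7).
Normal n = (Hole 11→Hole 12) × (Hole 11→Hole 13) = (41135.4, -52749.9, 346059).
So ∂z/∂E = −n_x/n_z = −0.11887 and ∂z/∂N = −n_y/n_z = 0.15243.
Intercept c from Hole 11: 620.2 + 131.23 − 98.01 = 653.42.
At (878, 1178): z_contact = −104.4 + 179.6 + 653.42 = 728.6 ft.
Depth below ground = 734 − 728.6 = 5 ft.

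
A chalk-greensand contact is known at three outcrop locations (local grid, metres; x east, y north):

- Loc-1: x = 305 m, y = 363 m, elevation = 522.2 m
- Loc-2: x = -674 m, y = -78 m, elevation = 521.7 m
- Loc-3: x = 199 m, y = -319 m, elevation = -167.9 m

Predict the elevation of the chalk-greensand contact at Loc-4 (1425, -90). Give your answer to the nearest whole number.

Two edge vectors: Loc-1→Loc-2 = (-979, -441, -0.5), Loc-1→Loc-3 = (-106, -682, -690.1).
Normal n = (Loc-1→Loc-2) × (Loc-1→Loc-3) = (303993.1, -675554.9, 620932).
So ∂z/∂x = −n_x/n_z = −0.48958 and ∂z/∂y = −n_y/n_z = 1.08797.
Intercept c from Loc-1: 522.2 + 149.32 − 394.93 = 276.59.
At (1425, -90): z = −697.6 − 97.9 + 276.59 = -519.0 m.

-519 m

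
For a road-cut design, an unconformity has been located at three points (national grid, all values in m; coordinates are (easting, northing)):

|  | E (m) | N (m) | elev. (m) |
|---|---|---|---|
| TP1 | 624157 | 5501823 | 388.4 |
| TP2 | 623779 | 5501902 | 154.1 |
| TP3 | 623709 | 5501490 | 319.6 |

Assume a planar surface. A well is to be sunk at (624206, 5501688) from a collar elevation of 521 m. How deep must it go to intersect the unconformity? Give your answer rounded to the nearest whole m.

41 m

Let the plane be z = a·E + b·N + c.
TP2−TP1: −378a + 79b = −234.3;  TP3−TP1: −448a − 333b = −68.8.
Solving gives a = 0.51751206, b = −0.48962584.
Then c = 388.4 − a·624157 − b·5501823 = 2371214.31.
At (624206, 5501688): z_contact = 323034.1 − 2693768.6 + 2371214.31 = 479.9 m.
Depth below ground = 521 − 479.9 = 41 m.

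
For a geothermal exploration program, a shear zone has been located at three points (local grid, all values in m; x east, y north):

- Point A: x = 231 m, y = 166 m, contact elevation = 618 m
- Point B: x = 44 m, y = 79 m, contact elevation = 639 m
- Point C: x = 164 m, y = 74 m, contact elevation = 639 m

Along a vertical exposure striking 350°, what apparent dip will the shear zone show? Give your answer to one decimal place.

12.2°

Two edge vectors: Point A→Point B = (-187, -87, 21), Point A→Point C = (-67, -92, 21).
Normal n = (Point A→Point B) × (Point A→Point C) = (105, 2520, 11375).
So ∂z/∂x = −n_x/n_z = −0.00923 and ∂z/∂y = −n_y/n_z = −0.22154.
Unit vector along 350° is (sin 350°, cos 350°) = (-0.1736, 0.9848).
Slope in that direction = a·(-0.1736) + b·(0.9848) = −0.21657.
Apparent dip = arctan|0.21657| = 12.2° (true dip is 12.5°, so apparent ≤ true as expected).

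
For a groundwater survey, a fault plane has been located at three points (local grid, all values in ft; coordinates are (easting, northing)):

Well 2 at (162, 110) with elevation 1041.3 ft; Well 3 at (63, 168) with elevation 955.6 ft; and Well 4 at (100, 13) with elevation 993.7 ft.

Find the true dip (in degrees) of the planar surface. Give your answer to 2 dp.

40.04°

Two edge vectors: Well 2→Well 3 = (-99, 58, -85.7), Well 2→Well 4 = (-62, -97, -47.6).
Normal n = (Well 2→Well 3) × (Well 2→Well 4) = (-11073.7, 601, 13199).
So ∂z/∂E = −n_x/n_z = 0.83898 and ∂z/∂N = −n_y/n_z = −0.04553.
Gradient magnitude |∇z| = √(a² + b²) = √(0.70389 + 0.00207) = 0.84021.
True dip = arctan(0.84021) = 40.04°, dipping toward W (azimuth ≈ 273°).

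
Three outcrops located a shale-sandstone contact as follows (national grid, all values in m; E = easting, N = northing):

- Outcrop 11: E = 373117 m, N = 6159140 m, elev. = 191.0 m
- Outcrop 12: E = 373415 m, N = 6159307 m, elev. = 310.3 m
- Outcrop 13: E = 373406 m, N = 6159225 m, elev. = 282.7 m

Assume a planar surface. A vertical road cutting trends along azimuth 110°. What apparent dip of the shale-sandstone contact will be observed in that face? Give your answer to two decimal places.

6.01°

Two edge vectors: Outcrop 11→Outcrop 12 = (298, 167, 119.3), Outcrop 11→Outcrop 13 = (289, 85, 91.7).
Normal n = (Outcrop 11→Outcrop 12) × (Outcrop 11→Outcrop 13) = (5173.4, 7151.1, -22933).
So ∂z/∂E = −n_x/n_z = 0.22559 and ∂z/∂N = −n_y/n_z = 0.31183.
Unit vector along 110° is (sin 110°, cos 110°) = (0.9397, -0.3420).
Slope in that direction = a·(0.9397) + b·(-0.3420) = 0.10533.
Apparent dip = arctan|0.10533| = 6.01° (true dip is 21.1°, so apparent ≤ true as expected).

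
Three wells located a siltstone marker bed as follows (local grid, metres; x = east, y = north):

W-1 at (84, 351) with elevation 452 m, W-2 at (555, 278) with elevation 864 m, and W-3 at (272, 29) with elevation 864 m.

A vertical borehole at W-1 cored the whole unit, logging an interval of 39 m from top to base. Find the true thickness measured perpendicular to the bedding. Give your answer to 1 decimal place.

25.9 m

Two edge vectors: W-1→W-2 = (471, -73, 412), W-1→W-3 = (188, -322, 412).
Normal n = (W-1→W-2) × (W-1→W-3) = (102588, -116596, -137938).
So ∂z/∂x = −n_x/n_z = 0.74373 and ∂z/∂y = −n_y/n_z = −0.84528.
|∇z| = √(a²+b²) = 1.12589, so dip δ = arctan(1.12589) = 48.39°.
True thickness = vertical thickness × cos δ = 39 × cos 48.39° = 25.9 m.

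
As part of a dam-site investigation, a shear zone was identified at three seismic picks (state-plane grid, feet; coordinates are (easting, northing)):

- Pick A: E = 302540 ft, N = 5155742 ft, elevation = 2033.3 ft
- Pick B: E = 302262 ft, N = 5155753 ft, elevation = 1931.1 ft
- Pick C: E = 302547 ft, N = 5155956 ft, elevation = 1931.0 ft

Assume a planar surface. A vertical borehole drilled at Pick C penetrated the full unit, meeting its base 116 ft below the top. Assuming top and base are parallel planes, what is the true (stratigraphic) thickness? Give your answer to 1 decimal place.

Let the plane be z = a·E + b·N + c.
Pick B−Pick A: −278a + 11b = −102.2;  Pick C−Pick A: 7a + 214b = −102.3.
Solving gives a = 0.34826, b = −0.48943.
|∇z| = √(a²+b²) = 0.60069, so dip δ = arctan(0.60069) = 30.99°.
True thickness = vertical thickness × cos δ = 116 × cos 30.99° = 99.4 ft.

99.4 ft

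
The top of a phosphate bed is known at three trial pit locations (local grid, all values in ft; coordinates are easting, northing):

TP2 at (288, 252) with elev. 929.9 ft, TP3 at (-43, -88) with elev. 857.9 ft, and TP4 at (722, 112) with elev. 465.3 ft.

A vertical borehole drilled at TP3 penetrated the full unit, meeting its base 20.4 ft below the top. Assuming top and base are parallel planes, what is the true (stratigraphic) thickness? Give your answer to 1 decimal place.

12.9 ft

Two edge vectors: TP2→TP3 = (-331, -340, -72), TP2→TP4 = (434, -140, -464.6).
Normal n = (TP2→TP3) × (TP2→TP4) = (147884, -185030.6, 193900).
So ∂z/∂easting = −n_x/n_z = −0.76268 and ∂z/∂northing = −n_y/n_z = 0.95426.
|∇z| = √(a²+b²) = 1.22159, so dip δ = arctan(1.22159) = 50.70°.
True thickness = vertical thickness × cos δ = 20.4 × cos 50.70° = 12.9 ft.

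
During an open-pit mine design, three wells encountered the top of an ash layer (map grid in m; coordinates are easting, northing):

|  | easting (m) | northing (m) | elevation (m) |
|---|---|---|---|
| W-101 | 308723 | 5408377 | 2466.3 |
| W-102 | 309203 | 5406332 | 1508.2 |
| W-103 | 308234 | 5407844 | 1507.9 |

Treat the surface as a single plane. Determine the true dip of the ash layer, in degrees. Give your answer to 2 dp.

53.88°

Let the plane be z = a·easting + b·northing + c.
W-102−W-101: 480a − 2045b = −958.1;  W-103−W-101: −489a − 533b = −958.4.
Solving gives a = 1.15401, b = 0.73938.
Gradient magnitude |∇z| = √(a² + b²) = √(1.33174 + 0.54668) = 1.37056.
True dip = arctan(1.37056) = 53.88°, dipping toward WSW (azimuth ≈ 237°).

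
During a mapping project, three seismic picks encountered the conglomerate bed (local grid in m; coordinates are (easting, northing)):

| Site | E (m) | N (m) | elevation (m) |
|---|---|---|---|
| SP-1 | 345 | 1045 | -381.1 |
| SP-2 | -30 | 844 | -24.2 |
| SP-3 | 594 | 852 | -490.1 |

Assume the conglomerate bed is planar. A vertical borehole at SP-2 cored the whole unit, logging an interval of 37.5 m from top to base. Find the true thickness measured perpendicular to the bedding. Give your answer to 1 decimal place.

Let the plane be z = a·E + b·N + c.
SP-2−SP-1: −375a − 201b = 356.9;  SP-3−SP-1: 249a − 193b = −109.
Solving gives a = −0.74161, b = −0.39202.
|∇z| = √(a²+b²) = 0.83885, so dip δ = arctan(0.83885) = 39.99°.
True thickness = vertical thickness × cos δ = 37.5 × cos 39.99° = 28.7 m.

28.7 m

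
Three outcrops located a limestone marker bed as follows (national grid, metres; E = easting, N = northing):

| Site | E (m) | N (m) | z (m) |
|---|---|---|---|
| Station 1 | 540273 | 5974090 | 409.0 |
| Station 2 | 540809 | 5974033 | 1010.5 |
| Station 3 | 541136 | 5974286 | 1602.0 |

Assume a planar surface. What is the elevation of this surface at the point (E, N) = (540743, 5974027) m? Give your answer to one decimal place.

Two edge vectors: Station 1→Station 2 = (536, -57, 601.5), Station 1→Station 3 = (863, 196, 1193).
Normal n = (Station 1→Station 2) × (Station 1→Station 3) = (-185895, -120353.5, 154247).
So ∂z/∂E = −n_x/n_z = 1.205177410 and ∂z/∂N = −n_y/n_z = 0.780264770.
Intercept c from Station 1: 409 − 651124.81 − 4661371.96 = −5312087.78.
At (540743, 5974027): z = 651691.2 + 4661322.8 − 5312087.78 = 926.3 m.

926.3 m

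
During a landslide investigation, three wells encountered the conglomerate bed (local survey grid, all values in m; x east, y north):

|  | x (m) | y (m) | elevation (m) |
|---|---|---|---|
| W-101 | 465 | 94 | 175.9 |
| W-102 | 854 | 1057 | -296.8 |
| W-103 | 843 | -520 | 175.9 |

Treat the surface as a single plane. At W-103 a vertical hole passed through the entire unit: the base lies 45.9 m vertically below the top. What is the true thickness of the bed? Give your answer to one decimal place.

Two edge vectors: W-101→W-102 = (389, 963, -472.7), W-101→W-103 = (378, -614, 0).
Normal n = (W-101→W-102) × (W-101→W-103) = (-290237.8, -178680.6, -602860).
So ∂z/∂x = −n_x/n_z = −0.48143 and ∂z/∂y = −n_y/n_z = −0.29639.
|∇z| = √(a²+b²) = 0.56535, so dip δ = arctan(0.56535) = 29.48°.
True thickness = vertical thickness × cos δ = 45.9 × cos 29.48° = 40.0 m.

40.0 m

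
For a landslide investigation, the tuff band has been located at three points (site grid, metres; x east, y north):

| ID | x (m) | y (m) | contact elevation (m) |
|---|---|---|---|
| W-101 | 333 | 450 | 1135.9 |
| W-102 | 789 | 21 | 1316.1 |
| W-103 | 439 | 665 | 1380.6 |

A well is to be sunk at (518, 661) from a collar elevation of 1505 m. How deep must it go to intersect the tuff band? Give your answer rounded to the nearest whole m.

Two edge vectors: W-101→W-102 = (456, -429, 180.2), W-101→W-103 = (106, 215, 244.7).
Normal n = (W-101→W-102) × (W-101→W-103) = (-143719.3, -92482, 143514).
So ∂z/∂x = −n_x/n_z = 1.00143 and ∂z/∂y = −n_y/n_z = 0.64441.
Intercept c from W-101: 1135.9 − 333.48 − 289.98 = 512.44.
At (518, 661): z_contact = 518.7 + 426.0 + 512.44 = 1457.1 m.
Depth below ground = 1505 − 1457.1 = 48 m.

48 m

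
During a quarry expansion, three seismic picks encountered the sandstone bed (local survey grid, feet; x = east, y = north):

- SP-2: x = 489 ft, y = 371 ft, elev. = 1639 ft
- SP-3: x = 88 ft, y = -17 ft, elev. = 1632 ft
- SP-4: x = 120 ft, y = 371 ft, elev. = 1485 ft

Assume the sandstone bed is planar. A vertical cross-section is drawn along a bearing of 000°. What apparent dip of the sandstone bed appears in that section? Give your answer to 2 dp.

Let the plane be z = a·x + b·y + c.
SP-3−SP-2: −401a − 388b = −7;  SP-4−SP-2: −369a + 0b = −154.
Solving gives a = 0.41734, b = −0.41329.
Unit vector along 000° is (sin 0°, cos 0°) = (0.0000, 1.0000).
Slope in that direction = a·(0.0000) + b·(1.0000) = −0.41329.
Apparent dip = arctan|0.41329| = 22.45° (true dip is 30.4°, so apparent ≤ true as expected).

22.45°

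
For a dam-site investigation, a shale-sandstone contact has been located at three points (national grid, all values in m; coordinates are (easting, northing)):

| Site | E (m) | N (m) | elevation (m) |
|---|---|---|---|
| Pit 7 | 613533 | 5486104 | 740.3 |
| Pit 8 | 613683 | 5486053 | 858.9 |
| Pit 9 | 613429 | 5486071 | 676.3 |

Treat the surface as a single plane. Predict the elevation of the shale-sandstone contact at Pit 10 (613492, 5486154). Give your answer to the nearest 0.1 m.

Let the plane be z = a·E + b·N + c.
Pit 8−Pit 7: 150a − 51b = 118.6;  Pit 9−Pit 7: −104a − 33b = −64.
Solving gives a = 0.700000000, b = −0.266666667.
Then c = 740.3 − a·613533 − b·5486104 = 1034228.27.
At (613492, 5486154): z = 429444.4 − 1462974.4 + 1034228.27 = 698.3 m.

698.3 m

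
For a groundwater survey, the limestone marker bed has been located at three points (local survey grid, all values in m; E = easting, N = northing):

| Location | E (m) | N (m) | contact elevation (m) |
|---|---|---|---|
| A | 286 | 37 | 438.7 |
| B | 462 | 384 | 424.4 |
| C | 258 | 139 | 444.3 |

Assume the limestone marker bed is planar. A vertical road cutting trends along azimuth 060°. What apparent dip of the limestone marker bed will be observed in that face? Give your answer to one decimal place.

Two edge vectors: A→B = (176, 347, -14.3), A→C = (-28, 102, 5.6).
Normal n = (A→B) × (A→C) = (3401.8, -585.2, 27668).
So ∂z/∂E = −n_x/n_z = −0.12295 and ∂z/∂N = −n_y/n_z = 0.02115.
Unit vector along 060° is (sin 60°, cos 60°) = (0.8660, 0.5000).
Slope in that direction = a·(0.8660) + b·(0.5000) = −0.09590.
Apparent dip = arctan|0.09590| = 5.5° (true dip is 7.1°, so apparent ≤ true as expected).

5.5°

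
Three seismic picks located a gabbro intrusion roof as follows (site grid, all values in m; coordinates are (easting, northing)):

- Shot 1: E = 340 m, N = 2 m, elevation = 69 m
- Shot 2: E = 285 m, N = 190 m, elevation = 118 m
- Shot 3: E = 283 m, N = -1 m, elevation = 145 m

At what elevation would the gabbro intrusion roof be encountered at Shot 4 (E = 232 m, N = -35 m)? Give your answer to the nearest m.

217 m

Let the plane be z = a·E + b·N + c.
Shot 2−Shot 1: −55a + 188b = 49;  Shot 3−Shot 1: −57a − 3b = 76.
Solving gives a = −1.32662, b = −0.12747.
Then c = 69 − a·340 − b·2 = 520.31.
At (232, -35): z = −307.8 + 4.5 + 520.31 = 217.0 m.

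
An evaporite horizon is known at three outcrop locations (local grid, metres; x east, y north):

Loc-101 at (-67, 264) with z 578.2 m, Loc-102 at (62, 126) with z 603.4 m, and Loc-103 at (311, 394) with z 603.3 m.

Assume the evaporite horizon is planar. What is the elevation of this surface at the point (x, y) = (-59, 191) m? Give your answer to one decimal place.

585.6 m

Two edge vectors: Loc-101→Loc-102 = (129, -138, 25.2), Loc-101→Loc-103 = (378, 130, 25.1).
Normal n = (Loc-101→Loc-102) × (Loc-101→Loc-103) = (-6739.8, 6287.7, 68934).
So ∂z/∂x = −n_x/n_z = 0.09777 and ∂z/∂y = −n_y/n_z = −0.09121.
Intercept c from Loc-101: 578.2 + 6.55 + 24.08 = 608.83.
At (-59, 191): z = −5.8 − 17.4 + 608.83 = 585.6 m.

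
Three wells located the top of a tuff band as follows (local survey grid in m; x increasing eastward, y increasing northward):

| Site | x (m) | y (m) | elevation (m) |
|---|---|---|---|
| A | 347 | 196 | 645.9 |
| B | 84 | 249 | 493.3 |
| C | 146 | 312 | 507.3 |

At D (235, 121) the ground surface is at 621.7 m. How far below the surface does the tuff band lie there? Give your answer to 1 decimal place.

Two edge vectors: A→B = (-263, 53, -152.6), A→C = (-201, 116, -138.6).
Normal n = (A→B) × (A→C) = (10355.8, -5779.2, -19855).
So ∂z/∂x = −n_x/n_z = 0.52157 and ∂z/∂y = −n_y/n_z = −0.29107.
Intercept c from A: 645.9 − 180.99 + 57.05 = 521.96.
At (235, 121): z_contact = 122.57 − 35.22 + 521.96 = 609.31 m.
Depth below ground = 621.7 − 609.31 = 12.4 m.

12.4 m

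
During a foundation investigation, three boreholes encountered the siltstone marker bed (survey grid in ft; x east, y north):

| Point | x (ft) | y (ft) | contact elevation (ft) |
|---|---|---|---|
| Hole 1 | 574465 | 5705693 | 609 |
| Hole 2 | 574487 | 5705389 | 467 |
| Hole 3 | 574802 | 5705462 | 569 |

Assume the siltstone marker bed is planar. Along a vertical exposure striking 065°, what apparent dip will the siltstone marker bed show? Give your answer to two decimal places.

21.61°

Let the plane be z = a·x + b·y + c.
Hole 2−Hole 1: 22a − 304b = −142;  Hole 3−Hole 1: 337a − 231b = −40.
Solving gives a = 0.21200, b = 0.48245.
Unit vector along 065° is (sin 65°, cos 65°) = (0.9063, 0.4226).
Slope in that direction = a·(0.9063) + b·(0.4226) = 0.39603.
Apparent dip = arctan|0.39603| = 21.61° (true dip is 27.8°, so apparent ≤ true as expected).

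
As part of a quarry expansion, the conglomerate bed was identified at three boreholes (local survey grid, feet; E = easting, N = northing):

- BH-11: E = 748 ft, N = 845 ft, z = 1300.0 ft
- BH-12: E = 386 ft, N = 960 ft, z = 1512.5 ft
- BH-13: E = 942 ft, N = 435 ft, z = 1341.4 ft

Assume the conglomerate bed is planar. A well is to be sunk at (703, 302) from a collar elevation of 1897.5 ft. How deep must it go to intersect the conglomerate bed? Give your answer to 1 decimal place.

Two edge vectors: BH-11→BH-12 = (-362, 115, 212.5), BH-11→BH-13 = (194, -410, 41.4).
Normal n = (BH-11→BH-12) × (BH-11→BH-13) = (91886, 56211.8, 126110).
So ∂z/∂E = −n_x/n_z = −0.72862 and ∂z/∂N = −n_y/n_z = −0.44574.
Intercept c from BH-11: 1300 + 545.01 + 376.65 = 2221.65.
At (703, 302): z_contact = −512.22 − 134.61 + 2221.65 = 1574.82 ft.
Depth below ground = 1897.5 − 1574.82 = 322.7 ft.

322.7 ft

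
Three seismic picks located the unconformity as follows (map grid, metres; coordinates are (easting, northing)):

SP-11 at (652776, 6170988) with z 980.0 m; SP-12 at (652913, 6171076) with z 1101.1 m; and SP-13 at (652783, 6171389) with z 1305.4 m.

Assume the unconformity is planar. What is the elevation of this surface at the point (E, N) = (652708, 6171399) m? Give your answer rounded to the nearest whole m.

Two edge vectors: SP-11→SP-12 = (137, 88, 121.1), SP-11→SP-13 = (7, 401, 325.4).
Normal n = (SP-11→SP-12) × (SP-11→SP-13) = (-19925.9, -43732.1, 54321).
So ∂z/∂E = −n_x/n_z = 0.36681762 and ∂z/∂N = −n_y/n_z = 0.80506802.
Intercept c from SP-11: 980 − 239449.74 − 4968065.10 = −5206534.84.
At (652708, 6171399): z = 239424.8 + 4968396.0 − 5206534.84 = 1285.9 m.

1286 m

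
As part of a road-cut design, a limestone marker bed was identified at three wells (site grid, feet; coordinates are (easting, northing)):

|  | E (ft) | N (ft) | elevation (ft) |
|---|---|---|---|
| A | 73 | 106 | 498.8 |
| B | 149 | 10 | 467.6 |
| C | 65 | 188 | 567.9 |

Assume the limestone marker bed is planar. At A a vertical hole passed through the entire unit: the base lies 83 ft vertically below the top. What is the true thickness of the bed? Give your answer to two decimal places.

53.64 ft

Two edge vectors: A→B = (76, -96, -31.2), A→C = (-8, 82, 69.1).
Normal n = (A→B) × (A→C) = (-4075.2, -5002, 5464).
So ∂z/∂E = −n_x/n_z = 0.74583 and ∂z/∂N = −n_y/n_z = 0.91545.
|∇z| = √(a²+b²) = 1.18081, so dip δ = arctan(1.18081) = 49.74°.
True thickness = vertical thickness × cos δ = 83 × cos 49.74° = 53.64 ft.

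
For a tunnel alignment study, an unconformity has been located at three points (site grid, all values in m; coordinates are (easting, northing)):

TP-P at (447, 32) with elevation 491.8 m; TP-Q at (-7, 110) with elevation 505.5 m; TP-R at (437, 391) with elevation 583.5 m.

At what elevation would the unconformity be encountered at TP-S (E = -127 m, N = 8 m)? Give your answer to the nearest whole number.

478 m

Two edge vectors: TP-P→TP-Q = (-454, 78, 13.7), TP-P→TP-R = (-10, 359, 91.7).
Normal n = (TP-P→TP-Q) × (TP-P→TP-R) = (2234.3, 41494.8, -162206).
So ∂z/∂E = −n_x/n_z = 0.01377 and ∂z/∂N = −n_y/n_z = 0.25582.
Intercept c from TP-P: 491.8 − 6.16 − 8.19 = 477.46.
At (-127, 8): z = −1.7 + 2.0 + 477.46 = 477.8 m.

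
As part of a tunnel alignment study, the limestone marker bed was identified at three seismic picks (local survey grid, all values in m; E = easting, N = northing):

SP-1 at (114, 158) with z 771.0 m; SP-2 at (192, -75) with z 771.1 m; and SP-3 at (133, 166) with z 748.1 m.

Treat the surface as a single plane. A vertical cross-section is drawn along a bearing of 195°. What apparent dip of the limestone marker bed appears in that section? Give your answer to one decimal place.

Let the plane be z = a·E + b·N + c.
SP-2−SP-1: 78a − 233b = 0.1;  SP-3−SP-1: 19a + 8b = −22.9.
Solving gives a = −1.05621, b = −0.35401.
Unit vector along 195° is (sin 195°, cos 195°) = (-0.2588, -0.9659).
Slope in that direction = a·(-0.2588) + b·(-0.9659) = 0.61531.
Apparent dip = arctan|0.61531| = 31.6° (true dip is 48.1°, so apparent ≤ true as expected).

31.6°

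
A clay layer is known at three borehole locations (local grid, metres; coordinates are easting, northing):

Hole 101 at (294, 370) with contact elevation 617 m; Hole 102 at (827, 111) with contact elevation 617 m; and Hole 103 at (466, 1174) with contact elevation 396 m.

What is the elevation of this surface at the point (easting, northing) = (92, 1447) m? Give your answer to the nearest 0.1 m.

373.3 m

Two edge vectors: Hole 101→Hole 102 = (533, -259, 0), Hole 101→Hole 103 = (172, 804, -221).
Normal n = (Hole 101→Hole 102) × (Hole 101→Hole 103) = (57239, 117793, 473080).
So ∂z/∂easting = −n_x/n_z = −0.120992 and ∂z/∂northing = −n_y/n_z = −0.248992.
Intercept c from Hole 101: 617 + 35.57 + 92.13 = 744.70.
At (92, 1447): z = −11.1 − 360.3 + 744.70 = 373.3 m.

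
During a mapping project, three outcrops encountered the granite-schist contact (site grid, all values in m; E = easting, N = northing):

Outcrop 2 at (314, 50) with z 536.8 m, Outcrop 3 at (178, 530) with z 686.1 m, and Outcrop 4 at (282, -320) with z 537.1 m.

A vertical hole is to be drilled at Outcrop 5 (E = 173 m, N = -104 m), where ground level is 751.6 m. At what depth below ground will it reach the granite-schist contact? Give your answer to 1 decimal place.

Let the plane be z = a·E + b·N + c.
Outcrop 3−Outcrop 2: −136a + 480b = 149.3;  Outcrop 4−Outcrop 2: −32a − 370b = 0.3.
Solving gives a = −0.84326, b = 0.07212.
Then c = 536.8 − a·314 − b·50 = 797.98.
At (173, -104): z_contact = −145.88 − 7.50 + 797.98 = 644.59 m.
Depth below ground = 751.6 − 644.59 = 107.0 m.

107.0 m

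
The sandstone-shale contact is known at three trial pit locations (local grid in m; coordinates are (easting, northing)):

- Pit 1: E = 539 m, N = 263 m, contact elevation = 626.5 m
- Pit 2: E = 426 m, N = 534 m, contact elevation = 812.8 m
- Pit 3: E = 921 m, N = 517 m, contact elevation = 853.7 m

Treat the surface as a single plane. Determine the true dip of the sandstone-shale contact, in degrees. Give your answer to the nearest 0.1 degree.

36.5°

Let the plane be z = a·E + b·N + c.
Pit 2−Pit 1: −113a + 271b = 186.3;  Pit 3−Pit 1: 382a + 254b = 227.2.
Solving gives a = 0.10778, b = 0.73240.
Gradient magnitude |∇z| = √(a² + b²) = √(0.01162 + 0.53640) = 0.74028.
True dip = arctan(0.74028) = 36.5°, dipping toward S (azimuth ≈ 188°).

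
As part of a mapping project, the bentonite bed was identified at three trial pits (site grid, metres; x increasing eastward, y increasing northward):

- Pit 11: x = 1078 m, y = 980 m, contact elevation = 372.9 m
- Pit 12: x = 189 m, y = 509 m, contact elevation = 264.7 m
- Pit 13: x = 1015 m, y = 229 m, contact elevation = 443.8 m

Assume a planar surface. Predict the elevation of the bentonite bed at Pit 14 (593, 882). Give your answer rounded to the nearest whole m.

Let the plane be z = a·x + b·y + c.
Pit 12−Pit 11: −889a − 471b = −108.2;  Pit 13−Pit 11: −63a − 751b = 70.9.
Solving gives a = 0.17972, b = −0.10948.
Then c = 372.9 − a·1078 − b·980 = 286.46.
At (593, 882): z = 106.6 − 96.6 + 286.46 = 296.5 m.

296 m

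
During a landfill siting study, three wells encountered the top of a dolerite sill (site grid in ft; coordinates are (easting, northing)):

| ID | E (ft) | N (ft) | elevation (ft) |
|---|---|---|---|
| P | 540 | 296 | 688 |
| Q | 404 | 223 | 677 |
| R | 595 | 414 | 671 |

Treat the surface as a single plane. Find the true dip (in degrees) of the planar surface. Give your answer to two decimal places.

17.82°

Two edge vectors: P→Q = (-136, -73, -11), P→R = (55, 118, -17).
Normal n = (P→Q) × (P→R) = (2539, -2917, -12033).
So ∂z/∂E = −n_x/n_z = 0.21100 and ∂z/∂N = −n_y/n_z = −0.24242.
Gradient magnitude |∇z| = √(a² + b²) = √(0.04452 + 0.05877) = 0.32138.
True dip = arctan(0.32138) = 17.82°, dipping toward NW (azimuth ≈ 319°).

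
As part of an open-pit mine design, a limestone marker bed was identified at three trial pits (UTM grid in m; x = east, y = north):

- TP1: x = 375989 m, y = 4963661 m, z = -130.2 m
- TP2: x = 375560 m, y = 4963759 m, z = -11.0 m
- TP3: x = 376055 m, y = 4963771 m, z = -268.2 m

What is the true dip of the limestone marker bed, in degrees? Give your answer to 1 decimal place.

47.1°

Let the plane be z = a·x + b·y + c.
TP2−TP1: −429a + 98b = 119.2;  TP3−TP1: 66a + 110b = −138.
Solving gives a = −0.49640, b = −0.95670.
Gradient magnitude |∇z| = √(a² + b²) = √(0.24642 + 0.91528) = 1.07782.
True dip = arctan(1.07782) = 47.1°, dipping toward NNE (azimuth ≈ 027°).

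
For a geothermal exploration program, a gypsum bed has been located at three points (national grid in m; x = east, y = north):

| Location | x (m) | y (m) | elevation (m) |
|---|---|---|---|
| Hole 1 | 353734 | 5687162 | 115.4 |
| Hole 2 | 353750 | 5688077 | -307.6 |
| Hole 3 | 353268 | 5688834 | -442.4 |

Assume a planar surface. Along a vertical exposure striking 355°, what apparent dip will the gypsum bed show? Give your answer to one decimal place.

22.5°

Let the plane be z = a·x + b·y + c.
Hole 2−Hole 1: 16a + 915b = −423;  Hole 3−Hole 1: −466a + 1672b = −557.8.
Solving gives a = −0.43445, b = −0.45470.
Unit vector along 355° is (sin 355°, cos 355°) = (-0.0872, 0.9962).
Slope in that direction = a·(-0.0872) + b·(0.9962) = −0.41510.
Apparent dip = arctan|0.41510| = 22.5° (true dip is 32.2°, so apparent ≤ true as expected).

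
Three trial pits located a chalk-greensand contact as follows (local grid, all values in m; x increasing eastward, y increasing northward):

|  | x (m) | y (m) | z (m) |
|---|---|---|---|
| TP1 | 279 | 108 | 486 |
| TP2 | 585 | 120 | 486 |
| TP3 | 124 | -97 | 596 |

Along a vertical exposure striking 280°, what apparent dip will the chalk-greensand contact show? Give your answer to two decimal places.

Let the plane be z = a·x + b·y + c.
TP2−TP1: 306a + 12b = 0;  TP3−TP1: −155a − 205b = 110.
Solving gives a = 0.02169, b = −0.55298.
Unit vector along 280° is (sin 280°, cos 280°) = (-0.9848, 0.1736).
Slope in that direction = a·(-0.9848) + b·(0.1736) = −0.11738.
Apparent dip = arctan|0.11738| = 6.69° (true dip is 29.0°, so apparent ≤ true as expected).

6.69°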